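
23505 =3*7835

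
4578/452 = 10 + 29/226 = 10.13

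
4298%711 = 32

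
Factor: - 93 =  - 3^1*31^1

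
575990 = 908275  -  332285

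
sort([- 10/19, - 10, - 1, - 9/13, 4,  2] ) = [ - 10,-1, - 9/13, - 10/19, 2,4 ] 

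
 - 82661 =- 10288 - 72373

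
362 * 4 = 1448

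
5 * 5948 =29740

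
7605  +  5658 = 13263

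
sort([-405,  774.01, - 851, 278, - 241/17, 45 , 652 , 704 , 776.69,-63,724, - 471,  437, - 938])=[ - 938 , - 851, - 471, - 405, - 63, - 241/17,  45,  278, 437, 652, 704, 724, 774.01,  776.69]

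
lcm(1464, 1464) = 1464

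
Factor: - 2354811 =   -  3^1*241^1*3257^1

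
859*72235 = 62049865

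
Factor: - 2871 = -3^2*11^1*29^1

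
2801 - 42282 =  - 39481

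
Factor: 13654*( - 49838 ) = -680488052 = - 2^2*6827^1*24919^1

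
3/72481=3/72481  =  0.00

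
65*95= 6175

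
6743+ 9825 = 16568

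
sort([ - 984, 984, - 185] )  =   [ - 984, - 185 , 984 ] 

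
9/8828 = 9/8828 = 0.00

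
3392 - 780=2612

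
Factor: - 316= - 2^2*79^1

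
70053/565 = 123+558/565 =123.99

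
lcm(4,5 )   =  20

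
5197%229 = 159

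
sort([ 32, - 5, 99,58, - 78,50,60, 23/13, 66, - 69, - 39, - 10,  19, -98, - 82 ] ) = [ - 98,-82,-78,-69,- 39,- 10 , - 5, 23/13 , 19,  32,50,58,60, 66, 99] 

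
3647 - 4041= - 394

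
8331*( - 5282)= - 44004342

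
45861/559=82 + 23/559 = 82.04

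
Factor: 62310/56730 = 61^( - 1 )*67^1= 67/61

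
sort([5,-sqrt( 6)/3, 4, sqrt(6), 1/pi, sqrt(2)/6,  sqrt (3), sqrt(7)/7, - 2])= [ - 2, - sqrt( 6)/3,  sqrt( 2 )/6, 1/pi,sqrt( 7)/7, sqrt(3), sqrt(6),4, 5] 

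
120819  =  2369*51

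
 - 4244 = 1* (-4244)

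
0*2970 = 0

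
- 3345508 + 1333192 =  - 2012316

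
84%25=9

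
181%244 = 181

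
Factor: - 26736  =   - 2^4*3^1*557^1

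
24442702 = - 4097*( - 5966 )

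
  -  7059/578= - 7059/578 = - 12.21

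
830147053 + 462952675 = 1293099728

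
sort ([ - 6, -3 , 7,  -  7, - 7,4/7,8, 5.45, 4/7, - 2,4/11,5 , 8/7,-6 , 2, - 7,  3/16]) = [ - 7, - 7, - 7, - 6,  -  6, - 3, - 2,3/16,4/11 , 4/7,4/7,8/7 , 2  ,  5, 5.45,7,8]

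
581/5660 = 581/5660 = 0.10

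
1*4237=4237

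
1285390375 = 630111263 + 655279112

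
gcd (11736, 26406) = 2934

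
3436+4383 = 7819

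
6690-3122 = 3568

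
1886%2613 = 1886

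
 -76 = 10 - 86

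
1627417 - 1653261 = -25844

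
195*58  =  11310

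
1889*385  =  727265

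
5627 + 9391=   15018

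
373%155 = 63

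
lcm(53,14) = 742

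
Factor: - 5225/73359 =-25/351 = - 3^( - 3) * 5^2*13^( - 1)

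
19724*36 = 710064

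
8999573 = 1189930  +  7809643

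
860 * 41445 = 35642700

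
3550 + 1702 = 5252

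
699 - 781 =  - 82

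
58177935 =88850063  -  30672128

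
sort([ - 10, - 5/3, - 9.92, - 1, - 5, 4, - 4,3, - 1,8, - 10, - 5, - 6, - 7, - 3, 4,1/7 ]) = [ -10, - 10, - 9.92, - 7,  -  6,-5 , - 5,  -  4 , - 3, - 5/3, - 1, - 1,1/7 , 3,4,4, 8 ]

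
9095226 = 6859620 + 2235606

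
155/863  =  155/863 = 0.18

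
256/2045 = 256/2045 = 0.13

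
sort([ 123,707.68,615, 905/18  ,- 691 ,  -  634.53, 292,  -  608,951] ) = [ - 691,-634.53, - 608,905/18,123 , 292, 615,707.68,951]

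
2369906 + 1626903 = 3996809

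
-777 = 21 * (-37)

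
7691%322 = 285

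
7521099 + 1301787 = 8822886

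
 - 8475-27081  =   - 35556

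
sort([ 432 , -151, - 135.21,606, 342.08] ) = [ - 151, - 135.21,  342.08,  432, 606]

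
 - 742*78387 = -58163154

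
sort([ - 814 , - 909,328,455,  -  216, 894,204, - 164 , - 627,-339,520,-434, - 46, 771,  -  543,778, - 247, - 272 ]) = [ - 909, - 814, - 627 , - 543,-434,  -  339, - 272, - 247, - 216, - 164, - 46, 204,328, 455,520,771, 778,894 ]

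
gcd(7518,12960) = 6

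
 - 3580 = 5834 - 9414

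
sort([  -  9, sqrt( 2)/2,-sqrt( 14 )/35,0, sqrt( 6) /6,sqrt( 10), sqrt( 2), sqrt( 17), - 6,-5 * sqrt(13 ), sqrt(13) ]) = [-5* sqrt( 13),-9,  -  6, - sqrt( 14) /35,0, sqrt ( 6)/6,sqrt( 2 )/2,sqrt(2 ), sqrt(10) , sqrt( 13),  sqrt ( 17)]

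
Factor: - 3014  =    -  2^1*11^1*137^1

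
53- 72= - 19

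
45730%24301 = 21429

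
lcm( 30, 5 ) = 30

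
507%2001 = 507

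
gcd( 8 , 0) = 8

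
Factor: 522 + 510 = 2^3 * 3^1*43^1 =1032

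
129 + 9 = 138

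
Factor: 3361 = 3361^1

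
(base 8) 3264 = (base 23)35e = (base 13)a20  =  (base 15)796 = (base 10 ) 1716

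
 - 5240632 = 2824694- 8065326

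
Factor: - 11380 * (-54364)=2^4 * 5^1*569^1* 13591^1 = 618662320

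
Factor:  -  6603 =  - 3^1 *31^1 * 71^1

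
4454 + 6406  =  10860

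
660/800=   33/40=0.82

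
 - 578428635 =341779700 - 920208335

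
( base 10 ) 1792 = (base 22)3fa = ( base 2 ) 11100000000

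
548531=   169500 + 379031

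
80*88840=7107200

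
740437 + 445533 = 1185970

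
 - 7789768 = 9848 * ( - 791 ) 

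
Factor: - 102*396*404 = -16318368 = -2^5 * 3^3 * 11^1 * 17^1*101^1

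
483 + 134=617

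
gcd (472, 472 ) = 472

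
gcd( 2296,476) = 28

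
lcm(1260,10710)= 21420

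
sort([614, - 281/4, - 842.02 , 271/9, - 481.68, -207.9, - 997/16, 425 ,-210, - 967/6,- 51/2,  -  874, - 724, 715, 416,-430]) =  [ - 874, -842.02 , - 724, - 481.68, - 430, - 210, - 207.9 ,-967/6,-281/4,  -  997/16, - 51/2, 271/9, 416,425,614, 715 ]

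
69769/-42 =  - 9967/6 =- 1661.17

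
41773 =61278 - 19505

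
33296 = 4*8324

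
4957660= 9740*509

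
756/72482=378/36241=0.01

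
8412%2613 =573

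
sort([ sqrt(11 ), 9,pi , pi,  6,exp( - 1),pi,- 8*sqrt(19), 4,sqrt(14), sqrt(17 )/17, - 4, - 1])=[ - 8*sqrt( 19 ), - 4,-1, sqrt(17 )/17,exp( - 1 ), pi, pi , pi,  sqrt ( 11 ), sqrt ( 14), 4 , 6, 9]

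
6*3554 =21324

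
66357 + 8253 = 74610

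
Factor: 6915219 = 3^1 *863^1*2671^1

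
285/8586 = 95/2862 = 0.03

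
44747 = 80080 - 35333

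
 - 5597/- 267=5597/267   =  20.96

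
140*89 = 12460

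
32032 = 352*91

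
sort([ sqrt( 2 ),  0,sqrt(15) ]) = [ 0,sqrt(2 ),  sqrt(15 )]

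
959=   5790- 4831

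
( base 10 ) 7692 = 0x1e0c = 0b1111000001100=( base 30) 8gc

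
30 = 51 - 21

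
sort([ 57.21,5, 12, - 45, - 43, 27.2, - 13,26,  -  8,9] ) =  [ - 45,-43,-13, - 8,5, 9,12, 26, 27.2,57.21 ] 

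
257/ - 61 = -5+48/61 = - 4.21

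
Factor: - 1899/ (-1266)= 3/2  =  2^ ( - 1 )*3^1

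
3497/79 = 44 + 21/79 = 44.27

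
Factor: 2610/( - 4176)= -2^ ( - 3)*5^1=- 5/8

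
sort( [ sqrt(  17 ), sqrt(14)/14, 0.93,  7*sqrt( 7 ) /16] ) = [ sqrt( 14)/14 , 0.93,7*sqrt(7 ) /16,sqrt(17 )]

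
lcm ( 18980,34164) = 170820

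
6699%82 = 57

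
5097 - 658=4439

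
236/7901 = 236/7901 = 0.03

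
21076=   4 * 5269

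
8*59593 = 476744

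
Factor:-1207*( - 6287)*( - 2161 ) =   -  17^1*71^1  *2161^1 * 6287^1 = - 16398551849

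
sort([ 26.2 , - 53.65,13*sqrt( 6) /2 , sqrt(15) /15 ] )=[  -  53.65, sqrt( 15)/15 , 13*sqrt( 6) /2,26.2]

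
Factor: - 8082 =-2^1 * 3^2*449^1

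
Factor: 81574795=5^1*31^1*526289^1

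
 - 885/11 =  - 81 + 6/11=- 80.45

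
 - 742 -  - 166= - 576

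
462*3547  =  1638714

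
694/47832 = 347/23916 = 0.01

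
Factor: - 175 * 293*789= - 3^1*5^2*7^1*263^1*293^1 = - 40455975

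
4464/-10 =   -  2232/5 = - 446.40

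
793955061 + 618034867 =1411989928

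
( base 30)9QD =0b10001010111101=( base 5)241033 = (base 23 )gif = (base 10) 8893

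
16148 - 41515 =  - 25367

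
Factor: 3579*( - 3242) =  - 2^1*3^1*1193^1*1621^1=-11603118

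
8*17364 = 138912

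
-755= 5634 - 6389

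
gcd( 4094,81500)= 2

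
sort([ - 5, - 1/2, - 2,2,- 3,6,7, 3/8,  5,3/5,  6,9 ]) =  [  -  5, - 3, - 2, - 1/2,3/8 , 3/5,2, 5,6,6,7,9]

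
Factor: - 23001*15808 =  - 363599808 = -2^6*  3^1*11^1*13^1*17^1*19^1*41^1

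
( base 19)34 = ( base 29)23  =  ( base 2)111101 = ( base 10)61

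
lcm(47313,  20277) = 141939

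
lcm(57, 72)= 1368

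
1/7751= 1/7751 = 0.00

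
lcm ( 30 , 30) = 30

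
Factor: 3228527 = 3228527^1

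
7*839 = 5873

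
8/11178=4/5589  =  0.00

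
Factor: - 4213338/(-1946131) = 2^1* 3^1*11^(-1 )*37^1*18979^1 * 176921^(-1)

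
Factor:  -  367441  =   - 19^1 * 83^1*233^1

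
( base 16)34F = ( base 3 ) 1011101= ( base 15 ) 3b7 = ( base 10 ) 847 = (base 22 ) 1GB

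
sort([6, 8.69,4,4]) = [ 4, 4, 6 , 8.69 ] 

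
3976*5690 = 22623440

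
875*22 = 19250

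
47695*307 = 14642365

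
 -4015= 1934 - 5949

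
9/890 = 9/890 = 0.01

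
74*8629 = 638546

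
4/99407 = 4/99407 = 0.00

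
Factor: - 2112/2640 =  - 4/5 = - 2^2*5^( - 1 ) 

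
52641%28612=24029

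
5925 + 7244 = 13169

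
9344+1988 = 11332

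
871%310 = 251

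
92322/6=15387 = 15387.00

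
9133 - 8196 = 937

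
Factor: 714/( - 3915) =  - 238/1305 = - 2^1*3^( - 2)*5^( - 1 )*7^1*17^1*29^( - 1 )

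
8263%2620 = 403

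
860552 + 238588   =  1099140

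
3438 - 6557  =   - 3119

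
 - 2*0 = 0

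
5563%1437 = 1252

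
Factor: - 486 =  -2^1*3^5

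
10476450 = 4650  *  2253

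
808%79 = 18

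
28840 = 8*3605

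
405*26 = 10530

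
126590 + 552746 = 679336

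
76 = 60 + 16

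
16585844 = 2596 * 6389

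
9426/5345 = 1 + 4081/5345 = 1.76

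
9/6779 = 9/6779 = 0.00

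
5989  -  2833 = 3156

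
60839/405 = 60839/405 = 150.22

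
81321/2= 40660 + 1/2  =  40660.50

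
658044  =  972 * 677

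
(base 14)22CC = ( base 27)88c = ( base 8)13654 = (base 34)588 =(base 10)6060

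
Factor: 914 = 2^1*457^1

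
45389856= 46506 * 976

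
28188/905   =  28188/905 = 31.15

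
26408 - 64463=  - 38055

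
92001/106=92001/106= 867.93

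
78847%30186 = 18475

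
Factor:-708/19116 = - 3^( - 3) = - 1/27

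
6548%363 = 14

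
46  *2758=126868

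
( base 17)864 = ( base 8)4562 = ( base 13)1140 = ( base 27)38F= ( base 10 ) 2418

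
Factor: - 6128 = -2^4* 383^1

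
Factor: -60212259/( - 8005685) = 3^2*5^( - 1)*1601137^( - 1)*6690251^1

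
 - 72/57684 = -6/4807 = -0.00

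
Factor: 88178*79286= 6991280908=2^2*29^1*1367^1*44089^1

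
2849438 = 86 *33133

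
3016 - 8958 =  - 5942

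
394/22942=197/11471 = 0.02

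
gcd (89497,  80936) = 1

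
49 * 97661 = 4785389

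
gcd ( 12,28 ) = 4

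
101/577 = 101/577 = 0.18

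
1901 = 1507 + 394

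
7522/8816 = 3761/4408 = 0.85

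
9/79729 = 9/79729 = 0.00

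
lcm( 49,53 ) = 2597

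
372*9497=3532884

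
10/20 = 1/2 = 0.50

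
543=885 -342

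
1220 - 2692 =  - 1472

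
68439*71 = 4859169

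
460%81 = 55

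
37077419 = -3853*(- 9623)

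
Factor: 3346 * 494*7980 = 13190333520 = 2^4*3^1*5^1*7^2*13^1*19^2*239^1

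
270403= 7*38629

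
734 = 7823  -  7089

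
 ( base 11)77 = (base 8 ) 124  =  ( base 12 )70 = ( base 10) 84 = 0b1010100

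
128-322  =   - 194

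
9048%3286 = 2476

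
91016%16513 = 8451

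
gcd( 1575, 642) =3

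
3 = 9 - 6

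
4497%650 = 597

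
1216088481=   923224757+292863724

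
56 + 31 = 87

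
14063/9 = 14063/9= 1562.56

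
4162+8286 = 12448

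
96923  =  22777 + 74146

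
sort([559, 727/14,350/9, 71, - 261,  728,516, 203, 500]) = [ - 261, 350/9 , 727/14,71 , 203,500,516,559, 728 ] 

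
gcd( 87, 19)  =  1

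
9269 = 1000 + 8269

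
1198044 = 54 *22186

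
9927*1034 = 10264518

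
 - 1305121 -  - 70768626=69463505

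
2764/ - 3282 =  - 1 + 259/1641 = -  0.84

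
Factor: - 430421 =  - 37^1 * 11633^1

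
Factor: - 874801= - 61^1*14341^1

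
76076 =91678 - 15602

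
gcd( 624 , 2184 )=312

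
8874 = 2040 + 6834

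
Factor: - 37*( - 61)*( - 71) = -37^1 * 61^1 * 71^1 = - 160247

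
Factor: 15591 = 3^1*5197^1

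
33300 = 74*450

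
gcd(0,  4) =4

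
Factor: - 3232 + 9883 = 3^2 *739^1 = 6651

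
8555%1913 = 903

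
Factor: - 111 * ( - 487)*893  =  48272901=3^1*19^1*37^1*47^1*487^1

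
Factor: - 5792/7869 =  - 2^5*3^( - 1) *43^( - 1)*61^ ( - 1 )*181^1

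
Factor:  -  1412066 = -2^1*706033^1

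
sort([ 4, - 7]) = [ - 7,4]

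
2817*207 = 583119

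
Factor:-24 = -2^3 * 3^1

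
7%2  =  1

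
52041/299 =174 + 15/299 = 174.05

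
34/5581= 34/5581 = 0.01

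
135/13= 135/13 =10.38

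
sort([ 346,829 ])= [346, 829 ]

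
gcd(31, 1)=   1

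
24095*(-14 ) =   -  337330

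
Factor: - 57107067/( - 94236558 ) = 19035689/31412186 = 2^( - 1)*13^( - 1)*37^( - 1)*32653^( - 1 )*19035689^1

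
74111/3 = 74111/3 = 24703.67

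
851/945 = 851/945 =0.90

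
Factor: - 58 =-2^1*29^1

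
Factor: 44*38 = 2^3*11^1*19^1 = 1672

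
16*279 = 4464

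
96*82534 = 7923264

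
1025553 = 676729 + 348824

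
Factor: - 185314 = -2^1*92657^1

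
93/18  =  5+ 1/6 = 5.17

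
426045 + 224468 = 650513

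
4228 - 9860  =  -5632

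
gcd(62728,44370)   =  2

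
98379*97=9542763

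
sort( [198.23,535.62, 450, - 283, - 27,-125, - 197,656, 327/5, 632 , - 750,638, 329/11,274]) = [  -  750 , - 283,  -  197,-125, - 27, 329/11 , 327/5,198.23, 274, 450 , 535.62, 632, 638, 656] 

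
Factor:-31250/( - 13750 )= 25/11 = 5^2*11^( - 1 )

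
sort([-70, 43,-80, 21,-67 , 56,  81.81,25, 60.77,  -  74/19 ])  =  [ - 80, - 70,-67, - 74/19,21,25, 43,  56, 60.77, 81.81 ]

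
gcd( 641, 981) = 1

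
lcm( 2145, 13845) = 152295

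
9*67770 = 609930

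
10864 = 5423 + 5441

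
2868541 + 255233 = 3123774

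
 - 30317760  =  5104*(-5940) 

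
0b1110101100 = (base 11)785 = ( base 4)32230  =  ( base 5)12230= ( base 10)940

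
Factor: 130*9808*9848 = 2^8 * 5^1*13^1*613^1*1231^1 = 12556593920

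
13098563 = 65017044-51918481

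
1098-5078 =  - 3980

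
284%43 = 26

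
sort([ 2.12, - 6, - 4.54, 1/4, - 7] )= [ - 7, - 6, - 4.54, 1/4, 2.12 ] 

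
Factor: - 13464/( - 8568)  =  11/7= 7^ (  -  1)*11^1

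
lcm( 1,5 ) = 5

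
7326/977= 7 + 487/977 = 7.50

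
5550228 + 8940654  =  14490882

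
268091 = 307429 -39338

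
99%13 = 8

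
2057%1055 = 1002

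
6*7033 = 42198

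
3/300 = 1/100 = 0.01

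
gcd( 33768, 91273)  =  7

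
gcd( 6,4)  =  2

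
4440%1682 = 1076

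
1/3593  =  1/3593 = 0.00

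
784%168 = 112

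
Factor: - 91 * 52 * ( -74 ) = 350168 = 2^3 * 7^1*13^2*37^1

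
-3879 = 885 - 4764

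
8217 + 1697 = 9914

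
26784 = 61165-34381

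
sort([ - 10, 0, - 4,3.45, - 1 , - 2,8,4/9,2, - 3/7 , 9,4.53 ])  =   [  -  10, - 4, - 2,-1,  -  3/7,0,4/9, 2 , 3.45,4.53,  8, 9]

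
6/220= 3/110=   0.03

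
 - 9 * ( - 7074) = 63666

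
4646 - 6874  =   - 2228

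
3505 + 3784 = 7289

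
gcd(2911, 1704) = 71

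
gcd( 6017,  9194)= 1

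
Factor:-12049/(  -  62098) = 2^ (-1)*61^(-1)*509^(- 1 )*12049^1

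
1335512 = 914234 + 421278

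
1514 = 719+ 795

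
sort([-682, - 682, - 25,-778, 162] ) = [ - 778, - 682, - 682,- 25, 162] 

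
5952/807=7 + 101/269 =7.38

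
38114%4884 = 3926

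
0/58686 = 0 = 0.00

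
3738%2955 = 783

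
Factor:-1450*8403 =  - 12184350 = -2^1*3^1*5^2*29^1*2801^1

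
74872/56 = 1337 = 1337.00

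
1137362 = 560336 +577026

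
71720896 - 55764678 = 15956218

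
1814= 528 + 1286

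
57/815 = 57/815  =  0.07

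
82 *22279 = 1826878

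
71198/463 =153+359/463 = 153.78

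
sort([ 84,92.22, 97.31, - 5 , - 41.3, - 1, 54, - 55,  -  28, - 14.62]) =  [ - 55, - 41.3, - 28 , - 14.62, - 5 , - 1 , 54, 84,92.22, 97.31] 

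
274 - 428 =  - 154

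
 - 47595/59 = -807+18/59 = - 806.69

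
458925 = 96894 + 362031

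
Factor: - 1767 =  - 3^1  *  19^1*31^1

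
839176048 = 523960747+315215301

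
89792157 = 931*96447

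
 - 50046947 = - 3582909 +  - 46464038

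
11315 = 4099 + 7216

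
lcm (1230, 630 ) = 25830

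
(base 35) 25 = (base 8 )113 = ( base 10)75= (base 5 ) 300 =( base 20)3F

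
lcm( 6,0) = 0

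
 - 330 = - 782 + 452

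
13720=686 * 20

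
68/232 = 17/58 = 0.29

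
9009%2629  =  1122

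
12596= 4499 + 8097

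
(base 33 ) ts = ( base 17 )36g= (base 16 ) 3D9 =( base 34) sx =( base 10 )985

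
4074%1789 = 496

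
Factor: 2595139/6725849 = 13^( - 1) * 517373^( - 1 )*2595139^1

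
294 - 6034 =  - 5740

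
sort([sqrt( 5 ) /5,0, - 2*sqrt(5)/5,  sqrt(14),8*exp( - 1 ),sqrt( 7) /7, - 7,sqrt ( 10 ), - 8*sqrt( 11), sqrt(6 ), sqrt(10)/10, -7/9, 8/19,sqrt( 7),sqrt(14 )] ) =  [ - 8*sqrt(11 ),-7, - 2*sqrt(5 ) /5,  -  7/9,0,sqrt( 10 ) /10,sqrt(7) /7,8/19, sqrt ( 5) /5,sqrt(6 ),  sqrt( 7), 8 *exp(-1 ),sqrt(10 ),sqrt( 14 ),  sqrt (14 )]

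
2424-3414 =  -990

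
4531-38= 4493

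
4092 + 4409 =8501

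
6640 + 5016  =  11656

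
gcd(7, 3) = 1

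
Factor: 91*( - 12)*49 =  - 53508 = -2^2*3^1*7^3*13^1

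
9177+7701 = 16878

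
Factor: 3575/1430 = 2^( - 1 )*5^1=5/2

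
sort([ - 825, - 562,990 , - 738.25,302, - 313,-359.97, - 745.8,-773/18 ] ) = [ - 825, - 745.8,-738.25,  -  562,-359.97,-313, - 773/18  ,  302, 990]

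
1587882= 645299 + 942583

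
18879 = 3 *6293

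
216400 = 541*400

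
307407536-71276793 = 236130743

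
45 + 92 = 137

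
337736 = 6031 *56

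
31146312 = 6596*4722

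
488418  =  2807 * 174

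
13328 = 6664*2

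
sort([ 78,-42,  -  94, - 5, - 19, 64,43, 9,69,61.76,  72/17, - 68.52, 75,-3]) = [ - 94,-68.52,-42, - 19,-5, - 3 , 72/17,9, 43, 61.76,  64, 69, 75,78]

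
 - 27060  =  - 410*66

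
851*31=26381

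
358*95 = 34010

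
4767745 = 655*7279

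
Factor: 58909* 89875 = 5294446375 = 5^3 * 719^1* 58909^1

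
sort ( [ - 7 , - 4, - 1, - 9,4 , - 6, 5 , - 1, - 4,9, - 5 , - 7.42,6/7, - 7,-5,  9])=[ - 9, - 7.42, -7, - 7, - 6, - 5, - 5, - 4, - 4, - 1, - 1, 6/7,4, 5, 9,9 ] 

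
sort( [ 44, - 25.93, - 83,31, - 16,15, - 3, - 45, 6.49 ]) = [ - 83, - 45, - 25.93 ,-16,  -  3, 6.49, 15, 31,44]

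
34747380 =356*97605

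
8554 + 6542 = 15096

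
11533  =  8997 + 2536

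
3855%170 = 115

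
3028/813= 3 + 589/813 = 3.72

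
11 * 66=726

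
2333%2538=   2333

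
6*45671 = 274026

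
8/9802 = 4/4901 = 0.00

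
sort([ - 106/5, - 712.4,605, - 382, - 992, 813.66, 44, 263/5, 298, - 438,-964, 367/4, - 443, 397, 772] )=[ - 992,-964, - 712.4, -443, - 438, - 382, - 106/5,44, 263/5 , 367/4, 298,397,605, 772 , 813.66] 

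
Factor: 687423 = 3^1*11^1 *37^1*563^1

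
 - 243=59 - 302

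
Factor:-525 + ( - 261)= - 2^1 * 3^1*131^1= - 786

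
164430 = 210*783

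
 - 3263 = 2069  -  5332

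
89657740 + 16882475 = 106540215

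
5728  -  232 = 5496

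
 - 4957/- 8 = 4957/8 = 619.62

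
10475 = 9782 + 693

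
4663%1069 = 387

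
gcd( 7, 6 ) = 1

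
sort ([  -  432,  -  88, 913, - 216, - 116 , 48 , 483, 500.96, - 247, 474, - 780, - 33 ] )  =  [ - 780, - 432, - 247,  -  216, - 116, - 88, - 33, 48,474 , 483,500.96, 913]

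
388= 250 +138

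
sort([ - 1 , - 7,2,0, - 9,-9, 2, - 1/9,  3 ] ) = [ -9, - 9, - 7, - 1, - 1/9,  0 , 2 , 2,3] 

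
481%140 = 61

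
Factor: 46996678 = 2^1*43^1*283^1*1931^1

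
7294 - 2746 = 4548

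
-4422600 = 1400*( - 3159 ) 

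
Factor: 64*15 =960 = 2^6*3^1*5^1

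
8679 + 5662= 14341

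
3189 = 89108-85919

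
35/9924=35/9924 = 0.00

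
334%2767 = 334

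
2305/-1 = - 2305/1 = - 2305.00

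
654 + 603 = 1257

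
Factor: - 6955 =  - 5^1*13^1*107^1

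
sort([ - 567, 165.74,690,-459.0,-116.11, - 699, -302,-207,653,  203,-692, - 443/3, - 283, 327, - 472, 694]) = [ - 699, - 692, - 567, - 472, - 459.0, - 302, - 283, - 207, - 443/3, - 116.11, 165.74, 203, 327, 653,690,694]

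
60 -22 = 38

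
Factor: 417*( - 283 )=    - 3^1*139^1*283^1 = - 118011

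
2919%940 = 99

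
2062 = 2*1031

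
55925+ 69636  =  125561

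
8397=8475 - 78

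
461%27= 2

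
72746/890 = 81 + 328/445 =81.74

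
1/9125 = 1/9125= 0.00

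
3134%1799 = 1335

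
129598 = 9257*14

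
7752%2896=1960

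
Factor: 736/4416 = 1/6 = 2^(-1)*3^(-1 ) 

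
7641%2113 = 1302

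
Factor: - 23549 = -23549^1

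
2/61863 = 2/61863 = 0.00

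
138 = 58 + 80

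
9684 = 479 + 9205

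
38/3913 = 38/3913 = 0.01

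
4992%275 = 42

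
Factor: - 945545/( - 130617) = 3^ ( - 2)*5^1 * 23^(- 1)*29^1*631^( - 1 )*6521^1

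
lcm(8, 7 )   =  56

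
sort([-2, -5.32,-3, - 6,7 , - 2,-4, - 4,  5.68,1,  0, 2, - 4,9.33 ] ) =[ - 6,-5.32, - 4, - 4,- 4,  -  3,-2, - 2,0  ,  1,  2, 5.68, 7,9.33]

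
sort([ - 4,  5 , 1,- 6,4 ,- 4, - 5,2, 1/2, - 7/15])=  [ - 6,  -  5,  -  4, - 4, - 7/15, 1/2, 1, 2, 4,5] 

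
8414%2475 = 989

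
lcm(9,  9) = 9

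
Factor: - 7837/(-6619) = 17^1*461^1*6619^(-1 )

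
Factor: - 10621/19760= -2^( - 4)*5^( - 1 )*43^1 = - 43/80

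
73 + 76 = 149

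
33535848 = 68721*488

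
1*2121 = 2121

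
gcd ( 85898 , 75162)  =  2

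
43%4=3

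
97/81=1 + 16/81 = 1.20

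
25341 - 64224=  - 38883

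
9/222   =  3/74 = 0.04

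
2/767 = 2/767 = 0.00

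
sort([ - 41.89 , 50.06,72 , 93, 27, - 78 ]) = [ - 78, - 41.89, 27,50.06, 72, 93]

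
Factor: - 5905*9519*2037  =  -3^2*5^1*7^1*19^1 * 97^1 * 167^1*1181^1 = -  114499148715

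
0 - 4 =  -4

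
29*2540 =73660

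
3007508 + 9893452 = 12900960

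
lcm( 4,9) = 36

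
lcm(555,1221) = 6105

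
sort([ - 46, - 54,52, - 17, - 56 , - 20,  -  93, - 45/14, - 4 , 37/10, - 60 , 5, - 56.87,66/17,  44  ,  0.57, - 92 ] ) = [ - 93, -92, - 60, - 56.87, - 56, - 54,-46 , - 20, - 17 ,- 4, - 45/14, 0.57,37/10,  66/17,5, 44, 52 ] 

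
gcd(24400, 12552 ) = 8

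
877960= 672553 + 205407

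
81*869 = 70389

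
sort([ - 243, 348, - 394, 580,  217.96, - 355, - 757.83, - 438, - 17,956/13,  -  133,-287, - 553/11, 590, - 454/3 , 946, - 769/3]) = [ - 757.83, - 438, - 394 , - 355,-287, - 769/3, - 243, - 454/3, - 133,  -  553/11, - 17,956/13, 217.96,348  ,  580,  590, 946 ]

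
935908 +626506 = 1562414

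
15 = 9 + 6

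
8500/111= 76 + 64/111 =76.58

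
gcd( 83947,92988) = 1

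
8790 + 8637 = 17427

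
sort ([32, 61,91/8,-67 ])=[  -  67,91/8,32 , 61] 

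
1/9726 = 1/9726 =0.00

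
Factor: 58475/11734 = 2^(- 1 )*5^2*2339^1*5867^( - 1)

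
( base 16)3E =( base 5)222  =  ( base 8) 76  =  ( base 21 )2k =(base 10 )62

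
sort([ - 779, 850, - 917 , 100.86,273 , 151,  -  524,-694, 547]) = [ - 917, - 779, - 694, - 524, 100.86,  151,  273, 547,  850 ] 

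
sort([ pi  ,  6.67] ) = [pi,6.67] 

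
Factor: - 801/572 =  - 2^ ( - 2)*3^2*11^( - 1)*13^( - 1) *89^1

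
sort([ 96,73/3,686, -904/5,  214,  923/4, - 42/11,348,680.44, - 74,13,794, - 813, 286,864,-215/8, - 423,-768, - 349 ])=[  -  813, - 768, - 423, - 349,-904/5, - 74, -215/8, - 42/11,13, 73/3,96, 214, 923/4,286,348,680.44 , 686, 794,864] 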